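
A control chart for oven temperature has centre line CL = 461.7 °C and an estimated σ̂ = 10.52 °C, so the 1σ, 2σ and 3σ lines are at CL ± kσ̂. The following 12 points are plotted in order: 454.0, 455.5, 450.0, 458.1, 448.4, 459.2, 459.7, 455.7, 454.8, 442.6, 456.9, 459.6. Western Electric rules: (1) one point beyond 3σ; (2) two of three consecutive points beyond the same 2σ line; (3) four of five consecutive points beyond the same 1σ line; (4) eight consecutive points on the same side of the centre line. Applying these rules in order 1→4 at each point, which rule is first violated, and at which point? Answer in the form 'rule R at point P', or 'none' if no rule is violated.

rule 4 at point 8

Zone of each point (C = within 1σ̂, B = 1σ̂–2σ̂, A = 2σ̂–3σ̂, * = beyond 3σ̂; sign = side of CL): 1:-C, 2:-C, 3:-B, 4:-C, 5:-B, 6:-C, 7:-C, 8:-C, 9:-C, 10:-B, 11:-C, 12:-C
Rule 4 (eight consecutive points on the same side of the centre line) is satisfied at point 8.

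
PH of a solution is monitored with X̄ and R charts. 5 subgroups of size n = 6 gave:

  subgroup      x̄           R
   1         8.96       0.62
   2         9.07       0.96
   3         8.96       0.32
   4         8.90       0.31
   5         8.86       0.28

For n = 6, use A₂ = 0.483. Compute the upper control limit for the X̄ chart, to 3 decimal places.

X̄̄ = (8.96 + 9.07 + 8.96 + 8.90 + 8.86) / 5 = 44.7500 / 5 = 8.9500
R̄ = (0.62 + 0.96 + 0.32 + 0.31 + 0.28) / 5 = 2.4900 / 5 = 0.4980
UCL = X̄̄ + A₂·R̄ = 8.9500 + 0.483 × 0.4980 = 9.1905

9.191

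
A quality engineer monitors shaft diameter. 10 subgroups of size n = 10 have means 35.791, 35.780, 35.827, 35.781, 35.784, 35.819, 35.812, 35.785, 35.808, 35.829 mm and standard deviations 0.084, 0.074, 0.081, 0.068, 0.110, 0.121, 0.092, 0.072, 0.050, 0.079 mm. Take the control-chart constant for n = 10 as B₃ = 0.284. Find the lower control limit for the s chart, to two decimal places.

s̄ = (0.084 + 0.074 + 0.081 + 0.068 + 0.110 + 0.121 + 0.092 + 0.072 + 0.050 + 0.079) / 10 = 0.0831
LCL_s = B₃·s̄ = 0.284 × 0.0831 = 0.0236

0.02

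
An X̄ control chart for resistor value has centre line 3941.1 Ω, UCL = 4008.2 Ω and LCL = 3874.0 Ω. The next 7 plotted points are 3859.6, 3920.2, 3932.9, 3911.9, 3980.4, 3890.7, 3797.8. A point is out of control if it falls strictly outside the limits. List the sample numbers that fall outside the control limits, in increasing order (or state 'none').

Compare each point to [3874.0, 4008.2]: sample 1 = 3859.6 < LCL; sample 7 = 3797.8 < LCL.

1, 7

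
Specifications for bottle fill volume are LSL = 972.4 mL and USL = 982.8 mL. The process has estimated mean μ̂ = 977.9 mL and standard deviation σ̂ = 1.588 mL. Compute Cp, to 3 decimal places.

Cp = (USL − LSL) / (6σ̂) = (982.8 − 972.4) / (6 × 1.588) = 10.4000 / 9.5280 = 1.0915

1.092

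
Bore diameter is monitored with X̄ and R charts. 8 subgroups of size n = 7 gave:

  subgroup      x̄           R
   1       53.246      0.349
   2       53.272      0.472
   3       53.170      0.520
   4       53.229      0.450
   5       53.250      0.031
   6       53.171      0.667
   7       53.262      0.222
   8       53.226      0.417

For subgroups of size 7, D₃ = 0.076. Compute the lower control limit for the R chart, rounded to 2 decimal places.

R̄ = (0.349 + 0.472 + 0.520 + 0.450 + 0.031 + 0.667 + 0.222 + 0.417) / 8 = 3.1280 / 8 = 0.3910
LCL_R = D₃·R̄ = 0.076 × 0.3910 = 0.0297

0.03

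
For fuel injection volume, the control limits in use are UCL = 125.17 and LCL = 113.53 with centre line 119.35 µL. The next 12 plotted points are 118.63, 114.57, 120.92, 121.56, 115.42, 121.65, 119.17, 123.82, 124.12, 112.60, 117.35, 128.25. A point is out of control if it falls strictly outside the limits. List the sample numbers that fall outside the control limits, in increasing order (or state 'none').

10, 12

Compare each point to [113.53, 125.17]: sample 10 = 112.60 < LCL; sample 12 = 128.25 > UCL.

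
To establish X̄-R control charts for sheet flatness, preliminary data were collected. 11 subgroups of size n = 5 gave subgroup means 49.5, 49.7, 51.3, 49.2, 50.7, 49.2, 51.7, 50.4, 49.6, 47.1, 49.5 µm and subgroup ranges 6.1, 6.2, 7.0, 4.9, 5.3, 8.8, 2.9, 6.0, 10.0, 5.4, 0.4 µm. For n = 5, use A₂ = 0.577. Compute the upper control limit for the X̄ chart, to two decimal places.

X̄̄ = (49.5 + 49.7 + 51.3 + 49.2 + 50.7 + 49.2 + 51.7 + 50.4 + 49.6 + 47.1 + 49.5) / 11 = 547.9000 / 11 = 49.8091
R̄ = (6.1 + 6.2 + 7.0 + 4.9 + 5.3 + 8.8 + 2.9 + 6.0 + 10.0 + 5.4 + 0.4) / 11 = 63.0000 / 11 = 5.7273
UCL = X̄̄ + A₂·R̄ = 49.8091 + 0.577 × 5.7273 = 53.1137

53.11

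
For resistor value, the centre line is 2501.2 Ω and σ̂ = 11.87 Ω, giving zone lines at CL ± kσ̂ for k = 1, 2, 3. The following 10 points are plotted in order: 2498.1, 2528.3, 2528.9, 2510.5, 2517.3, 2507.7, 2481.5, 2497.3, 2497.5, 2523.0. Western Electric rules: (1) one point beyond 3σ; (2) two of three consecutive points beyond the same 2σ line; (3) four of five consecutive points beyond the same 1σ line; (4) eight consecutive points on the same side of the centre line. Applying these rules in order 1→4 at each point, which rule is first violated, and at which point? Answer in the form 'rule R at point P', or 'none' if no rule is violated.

rule 2 at point 3

Zone of each point (C = within 1σ̂, B = 1σ̂–2σ̂, A = 2σ̂–3σ̂, * = beyond 3σ̂; sign = side of CL): 1:-C, 2:+A, 3:+A, 4:+C, 5:+B, 6:+C, 7:-B, 8:-C, 9:-C, 10:+B
Rule 2 (two of three consecutive points beyond the same 2σ limit) is satisfied at point 3.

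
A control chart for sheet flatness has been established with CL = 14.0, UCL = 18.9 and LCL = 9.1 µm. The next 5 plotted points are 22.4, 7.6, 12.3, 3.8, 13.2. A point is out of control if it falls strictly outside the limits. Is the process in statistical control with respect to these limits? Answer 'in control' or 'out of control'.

Compare each point to [9.1, 18.9]: sample 1 = 22.4 > UCL; sample 2 = 7.6 < LCL; sample 4 = 3.8 < LCL.

out of control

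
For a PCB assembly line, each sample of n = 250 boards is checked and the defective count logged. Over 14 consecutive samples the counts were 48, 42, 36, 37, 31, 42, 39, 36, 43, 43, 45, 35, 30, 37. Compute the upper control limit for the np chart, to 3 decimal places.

p̄ = Σdᵢ / (k·n) = 544 / (14 × 250) = 0.15543
UCL = np̄ + 3·√(np̄(1−p̄)) = 38.8571 + 3 × √(38.8571×0.84457) = 38.8571 + 3 × 5.7287 = 56.0431

56.043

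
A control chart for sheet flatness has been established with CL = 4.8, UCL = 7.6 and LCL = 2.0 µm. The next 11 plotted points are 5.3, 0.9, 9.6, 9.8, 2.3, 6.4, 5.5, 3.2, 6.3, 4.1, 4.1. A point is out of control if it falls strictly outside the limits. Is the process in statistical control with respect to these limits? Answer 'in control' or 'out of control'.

out of control

Compare each point to [2.0, 7.6]: sample 2 = 0.9 < LCL; sample 3 = 9.6 > UCL; sample 4 = 9.8 > UCL.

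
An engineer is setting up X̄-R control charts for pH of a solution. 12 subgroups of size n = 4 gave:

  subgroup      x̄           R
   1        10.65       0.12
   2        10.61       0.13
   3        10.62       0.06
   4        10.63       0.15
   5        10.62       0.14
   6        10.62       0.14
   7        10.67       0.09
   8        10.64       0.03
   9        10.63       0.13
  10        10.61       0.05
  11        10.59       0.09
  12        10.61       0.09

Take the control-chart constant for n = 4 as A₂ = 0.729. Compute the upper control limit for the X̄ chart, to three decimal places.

X̄̄ = (10.65 + 10.61 + 10.62 + 10.63 + 10.62 + 10.62 + 10.67 + 10.64 + 10.63 + 10.61 + 10.59 + 10.61) / 12 = 127.5000 / 12 = 10.6250
R̄ = (0.12 + 0.13 + 0.06 + 0.15 + 0.14 + 0.14 + 0.09 + 0.03 + 0.13 + 0.05 + 0.09 + 0.09) / 12 = 1.2200 / 12 = 0.1017
UCL = X̄̄ + A₂·R̄ = 10.6250 + 0.729 × 0.1017 = 10.6991

10.699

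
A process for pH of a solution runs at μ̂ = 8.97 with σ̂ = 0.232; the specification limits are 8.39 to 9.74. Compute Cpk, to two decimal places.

0.83

Cpu = (USL − μ̂) / (3σ̂) = (9.74 − 8.97) / (3 × 0.232) = 1.1063; Cpl = (μ̂ − LSL) / (3σ̂) = (8.97 − 8.39) / (3 × 0.232) = 0.8333; Cpk = min(Cpu, Cpl) = 0.8333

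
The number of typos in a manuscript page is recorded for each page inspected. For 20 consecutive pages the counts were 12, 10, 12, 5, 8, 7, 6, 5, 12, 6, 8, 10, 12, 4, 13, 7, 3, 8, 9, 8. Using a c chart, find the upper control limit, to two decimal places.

16.87

c̄ = (12 + 10 + 12 + 5 + 8 + 7 + 6 + 5 + 12 + 6 + 8 + 10 + 12 + 4 + 13 + 7 + 3 + 8 + 9 + 8) / 20 = 165 / 20 = 8.2500
UCL = c̄ + 3√c̄ = 8.2500 + 3 × √8.2500 = 8.2500 + 3 × 2.8723 = 16.8668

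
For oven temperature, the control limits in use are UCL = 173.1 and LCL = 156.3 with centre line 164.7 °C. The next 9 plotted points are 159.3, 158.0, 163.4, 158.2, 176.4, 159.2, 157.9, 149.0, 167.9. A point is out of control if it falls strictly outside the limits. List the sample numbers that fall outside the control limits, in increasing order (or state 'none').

5, 8

Compare each point to [156.3, 173.1]: sample 5 = 176.4 > UCL; sample 8 = 149.0 < LCL.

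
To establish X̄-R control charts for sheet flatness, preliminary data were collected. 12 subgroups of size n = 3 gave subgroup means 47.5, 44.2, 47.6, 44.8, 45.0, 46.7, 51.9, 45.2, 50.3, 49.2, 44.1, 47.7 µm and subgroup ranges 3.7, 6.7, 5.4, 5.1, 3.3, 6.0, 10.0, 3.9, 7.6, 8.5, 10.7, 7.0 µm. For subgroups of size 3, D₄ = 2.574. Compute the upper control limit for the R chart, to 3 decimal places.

R̄ = (3.7 + 6.7 + 5.4 + 5.1 + 3.3 + 6.0 + 10.0 + 3.9 + 7.6 + 8.5 + 10.7 + 7.0) / 12 = 77.9000 / 12 = 6.4917
UCL_R = D₄·R̄ = 2.574 × 6.4917 = 16.7096

16.710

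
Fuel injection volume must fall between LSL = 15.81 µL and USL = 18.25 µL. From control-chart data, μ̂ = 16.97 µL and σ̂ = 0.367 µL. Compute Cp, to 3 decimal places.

Cp = (USL − LSL) / (6σ̂) = (18.25 − 15.81) / (6 × 0.367) = 2.4400 / 2.2020 = 1.1081

1.108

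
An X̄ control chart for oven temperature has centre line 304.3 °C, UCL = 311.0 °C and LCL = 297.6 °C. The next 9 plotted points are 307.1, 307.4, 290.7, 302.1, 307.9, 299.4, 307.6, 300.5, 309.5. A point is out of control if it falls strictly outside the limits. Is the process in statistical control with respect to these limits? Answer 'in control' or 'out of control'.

out of control

Compare each point to [297.6, 311.0]: sample 3 = 290.7 < LCL.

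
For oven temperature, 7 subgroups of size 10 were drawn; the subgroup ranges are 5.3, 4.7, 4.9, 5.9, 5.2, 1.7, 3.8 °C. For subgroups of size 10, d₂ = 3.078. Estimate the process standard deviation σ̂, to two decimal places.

1.46

R̄ = (5.3 + 4.7 + 4.9 + 5.9 + 5.2 + 1.7 + 3.8) / 7 = 4.5000
σ̂ = R̄ / d₂ = 4.5000 / 3.078 = 1.4620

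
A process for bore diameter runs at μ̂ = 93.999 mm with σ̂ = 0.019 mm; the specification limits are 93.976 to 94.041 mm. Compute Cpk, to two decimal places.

0.40

Cpu = (USL − μ̂) / (3σ̂) = (94.041 − 93.999) / (3 × 0.019) = 0.7368; Cpl = (μ̂ − LSL) / (3σ̂) = (93.999 − 93.976) / (3 × 0.019) = 0.4035; Cpk = min(Cpu, Cpl) = 0.4035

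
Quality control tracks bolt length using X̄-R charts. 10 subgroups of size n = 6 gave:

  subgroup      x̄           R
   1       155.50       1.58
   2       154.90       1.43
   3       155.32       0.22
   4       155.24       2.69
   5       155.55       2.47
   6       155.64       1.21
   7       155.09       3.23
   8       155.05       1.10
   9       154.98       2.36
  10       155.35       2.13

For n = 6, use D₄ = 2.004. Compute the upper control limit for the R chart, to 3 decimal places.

R̄ = (1.58 + 1.43 + 0.22 + 2.69 + 2.47 + 1.21 + 3.23 + 1.10 + 2.36 + 2.13) / 10 = 18.4200 / 10 = 1.8420
UCL_R = D₄·R̄ = 2.004 × 1.8420 = 3.6914

3.691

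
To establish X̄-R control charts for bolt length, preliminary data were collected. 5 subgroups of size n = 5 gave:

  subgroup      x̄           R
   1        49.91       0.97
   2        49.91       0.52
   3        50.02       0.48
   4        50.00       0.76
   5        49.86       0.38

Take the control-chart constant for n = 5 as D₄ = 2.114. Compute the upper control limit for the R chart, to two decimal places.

1.31

R̄ = (0.97 + 0.52 + 0.48 + 0.76 + 0.38) / 5 = 3.1100 / 5 = 0.6220
UCL_R = D₄·R̄ = 2.114 × 0.6220 = 1.3149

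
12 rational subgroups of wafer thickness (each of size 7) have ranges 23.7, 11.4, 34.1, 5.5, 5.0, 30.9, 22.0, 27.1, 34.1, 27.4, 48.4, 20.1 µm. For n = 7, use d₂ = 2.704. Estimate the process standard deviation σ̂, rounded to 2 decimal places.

R̄ = (23.7 + 11.4 + 34.1 + 5.5 + 5.0 + 30.9 + 22.0 + 27.1 + 34.1 + 27.4 + 48.4 + 20.1) / 12 = 24.1417
σ̂ = R̄ / d₂ = 24.1417 / 2.704 = 8.9281

8.93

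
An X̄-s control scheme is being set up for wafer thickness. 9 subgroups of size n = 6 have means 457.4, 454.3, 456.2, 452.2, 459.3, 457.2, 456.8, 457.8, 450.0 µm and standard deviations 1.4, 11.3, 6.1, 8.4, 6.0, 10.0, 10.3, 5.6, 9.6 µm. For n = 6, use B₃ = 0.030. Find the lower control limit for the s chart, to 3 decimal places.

s̄ = (1.4 + 11.3 + 6.1 + 8.4 + 6.0 + 10.0 + 10.3 + 5.6 + 9.6) / 9 = 7.6333
LCL_s = B₃·s̄ = 0.030 × 7.6333 = 0.2290

0.229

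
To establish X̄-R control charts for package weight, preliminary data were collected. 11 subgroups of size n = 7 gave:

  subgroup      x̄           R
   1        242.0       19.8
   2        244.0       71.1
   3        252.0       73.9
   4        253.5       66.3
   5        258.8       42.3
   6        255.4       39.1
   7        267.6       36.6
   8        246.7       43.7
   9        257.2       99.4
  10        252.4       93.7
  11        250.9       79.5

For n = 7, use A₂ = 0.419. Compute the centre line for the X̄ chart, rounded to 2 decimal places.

X̄̄ = (242.0 + 244.0 + 252.0 + 253.5 + 258.8 + 255.4 + 267.6 + 246.7 + 257.2 + 252.4 + 250.9) / 11 = 2780.5000 / 11 = 252.7727
CL = X̄̄ = 252.7727

252.77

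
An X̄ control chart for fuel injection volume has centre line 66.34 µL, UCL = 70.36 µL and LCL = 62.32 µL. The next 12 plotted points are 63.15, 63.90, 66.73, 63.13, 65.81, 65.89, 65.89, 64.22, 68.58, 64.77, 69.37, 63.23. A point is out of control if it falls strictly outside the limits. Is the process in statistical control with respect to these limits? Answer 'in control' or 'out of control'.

All 12 points lie within [62.32, 70.36].

in control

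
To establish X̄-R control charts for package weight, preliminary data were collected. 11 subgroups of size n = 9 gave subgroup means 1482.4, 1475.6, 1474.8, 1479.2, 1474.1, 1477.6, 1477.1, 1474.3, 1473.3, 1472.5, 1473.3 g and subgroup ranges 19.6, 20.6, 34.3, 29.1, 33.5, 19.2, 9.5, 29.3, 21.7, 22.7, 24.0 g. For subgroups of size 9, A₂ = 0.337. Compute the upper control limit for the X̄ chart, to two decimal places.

X̄̄ = (1482.4 + 1475.6 + 1474.8 + 1479.2 + 1474.1 + 1477.6 + 1477.1 + 1474.3 + 1473.3 + 1472.5 + 1473.3) / 11 = 16234.2000 / 11 = 1475.8364
R̄ = (19.6 + 20.6 + 34.3 + 29.1 + 33.5 + 19.2 + 9.5 + 29.3 + 21.7 + 22.7 + 24.0) / 11 = 263.5000 / 11 = 23.9545
UCL = X̄̄ + A₂·R̄ = 1475.8364 + 0.337 × 23.9545 = 1483.9090

1483.91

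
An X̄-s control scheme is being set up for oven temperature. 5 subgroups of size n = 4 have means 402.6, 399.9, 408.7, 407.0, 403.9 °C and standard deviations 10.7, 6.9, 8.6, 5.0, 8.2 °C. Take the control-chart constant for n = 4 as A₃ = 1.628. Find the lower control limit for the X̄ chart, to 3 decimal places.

X̄̄ = (402.6 + 399.9 + 408.7 + 407.0 + 403.9) / 5 = 404.4200
s̄ = (10.7 + 6.9 + 8.6 + 5.0 + 8.2) / 5 = 7.8800
LCL = X̄̄ − A₃·s̄ = 404.4200 − 1.628 × 7.8800 = 391.5914

391.591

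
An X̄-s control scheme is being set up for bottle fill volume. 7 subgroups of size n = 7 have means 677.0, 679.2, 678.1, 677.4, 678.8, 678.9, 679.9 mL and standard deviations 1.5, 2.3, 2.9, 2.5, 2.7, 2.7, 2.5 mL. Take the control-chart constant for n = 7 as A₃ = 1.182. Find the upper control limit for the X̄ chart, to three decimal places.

X̄̄ = (677.0 + 679.2 + 678.1 + 677.4 + 678.8 + 678.9 + 679.9) / 7 = 678.4714
s̄ = (1.5 + 2.3 + 2.9 + 2.5 + 2.7 + 2.7 + 2.5) / 7 = 2.4429
UCL = X̄̄ + A₃·s̄ = 678.4714 + 1.182 × 2.4429 = 681.3589

681.359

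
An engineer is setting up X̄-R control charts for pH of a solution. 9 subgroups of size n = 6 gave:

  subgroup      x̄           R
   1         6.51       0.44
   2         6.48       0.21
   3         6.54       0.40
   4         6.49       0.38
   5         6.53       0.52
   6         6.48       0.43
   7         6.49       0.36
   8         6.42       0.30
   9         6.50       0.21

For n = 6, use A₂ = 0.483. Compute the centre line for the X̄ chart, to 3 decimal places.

6.493

X̄̄ = (6.51 + 6.48 + 6.54 + 6.49 + 6.53 + 6.48 + 6.49 + 6.42 + 6.50) / 9 = 58.4400 / 9 = 6.4933
CL = X̄̄ = 6.4933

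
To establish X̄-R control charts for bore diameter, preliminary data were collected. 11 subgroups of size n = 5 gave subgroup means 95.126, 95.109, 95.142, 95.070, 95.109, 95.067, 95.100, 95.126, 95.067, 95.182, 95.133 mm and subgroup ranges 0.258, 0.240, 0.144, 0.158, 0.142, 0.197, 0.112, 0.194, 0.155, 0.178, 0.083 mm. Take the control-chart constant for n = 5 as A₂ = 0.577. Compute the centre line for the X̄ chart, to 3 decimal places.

95.112

X̄̄ = (95.126 + 95.109 + 95.142 + 95.070 + 95.109 + 95.067 + 95.100 + 95.126 + 95.067 + 95.182 + 95.133) / 11 = 1046.2310 / 11 = 95.1119
CL = X̄̄ = 95.1119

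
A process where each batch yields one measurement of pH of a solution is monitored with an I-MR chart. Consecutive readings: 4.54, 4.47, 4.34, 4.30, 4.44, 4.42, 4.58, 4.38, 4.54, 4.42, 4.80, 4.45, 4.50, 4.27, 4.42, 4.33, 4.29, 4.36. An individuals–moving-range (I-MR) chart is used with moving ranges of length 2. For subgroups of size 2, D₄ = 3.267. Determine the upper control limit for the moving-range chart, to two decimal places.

0.46

Moving ranges: 0.07, 0.13, 0.04, 0.14, 0.02, 0.16, 0.20, 0.16, 0.12, 0.38, 0.35, 0.05, 0.23, 0.15, 0.09, 0.04, 0.07; M̄R̄ = 2.4000 / 17 = 0.1412
UCL_MR = D₄·M̄R̄ = 3.267 × 0.1412 = 0.4612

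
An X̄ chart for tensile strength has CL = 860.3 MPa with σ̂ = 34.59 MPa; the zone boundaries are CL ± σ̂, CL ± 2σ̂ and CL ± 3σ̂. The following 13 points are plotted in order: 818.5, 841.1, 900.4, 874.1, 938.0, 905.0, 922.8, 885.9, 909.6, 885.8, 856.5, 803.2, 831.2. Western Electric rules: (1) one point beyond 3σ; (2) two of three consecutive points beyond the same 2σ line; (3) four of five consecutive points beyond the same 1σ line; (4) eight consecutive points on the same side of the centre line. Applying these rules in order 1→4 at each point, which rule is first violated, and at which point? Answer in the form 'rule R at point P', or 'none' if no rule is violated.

rule 3 at point 7

Zone of each point (C = within 1σ̂, B = 1σ̂–2σ̂, A = 2σ̂–3σ̂, * = beyond 3σ̂; sign = side of CL): 1:-B, 2:-C, 3:+B, 4:+C, 5:+A, 6:+B, 7:+B, 8:+C, 9:+B, 10:+C, 11:-C, 12:-B, 13:-C
Rule 3 (four of five consecutive points beyond the same 1σ limit) is satisfied at point 7.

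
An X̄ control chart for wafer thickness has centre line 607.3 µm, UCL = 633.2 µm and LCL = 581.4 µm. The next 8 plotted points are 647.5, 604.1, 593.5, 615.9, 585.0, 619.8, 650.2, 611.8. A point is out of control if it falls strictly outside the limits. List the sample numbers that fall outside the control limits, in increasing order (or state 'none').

1, 7

Compare each point to [581.4, 633.2]: sample 1 = 647.5 > UCL; sample 7 = 650.2 > UCL.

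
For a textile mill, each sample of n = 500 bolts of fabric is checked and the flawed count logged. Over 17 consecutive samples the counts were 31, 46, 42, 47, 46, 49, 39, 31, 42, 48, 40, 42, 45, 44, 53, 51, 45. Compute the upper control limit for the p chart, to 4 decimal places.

0.1250

p̄ = Σdᵢ / (k·n) = 741 / (17 × 500) = 0.08718
UCL = p̄ + 3·√(p̄(1−p̄)/n) = 0.08718 + 3 × √(0.08718×0.91282/500) = 0.08718 + 3 × 0.01262 = 0.12502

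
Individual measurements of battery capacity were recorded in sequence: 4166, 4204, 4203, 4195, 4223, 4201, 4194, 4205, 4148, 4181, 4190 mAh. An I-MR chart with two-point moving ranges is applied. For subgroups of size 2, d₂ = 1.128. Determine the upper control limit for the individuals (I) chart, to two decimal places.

4248.73

X̄ = (4166 + 4204 + 4203 + 4195 + 4223 + 4201 + 4194 + 4205 + 4148 + 4181 + 4190) / 11 = 4191.8182
Moving ranges: 38, 1, 8, 28, 22, 7, 11, 57, 33, 9; M̄R̄ = 214.0000 / 10 = 21.4000
UCL = X̄ + 3·M̄R̄/d₂ = 4191.8182 + 3 × 21.4000 / 1.128 = 4248.7331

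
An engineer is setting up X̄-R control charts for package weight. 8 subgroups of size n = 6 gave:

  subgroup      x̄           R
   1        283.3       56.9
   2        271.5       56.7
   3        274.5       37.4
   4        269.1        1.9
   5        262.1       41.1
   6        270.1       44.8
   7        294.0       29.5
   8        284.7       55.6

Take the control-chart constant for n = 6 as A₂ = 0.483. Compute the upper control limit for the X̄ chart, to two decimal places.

X̄̄ = (283.3 + 271.5 + 274.5 + 269.1 + 262.1 + 270.1 + 294.0 + 284.7) / 8 = 2209.3000 / 8 = 276.1625
R̄ = (56.9 + 56.7 + 37.4 + 1.9 + 41.1 + 44.8 + 29.5 + 55.6) / 8 = 323.9000 / 8 = 40.4875
UCL = X̄̄ + A₂·R̄ = 276.1625 + 0.483 × 40.4875 = 295.7180

295.72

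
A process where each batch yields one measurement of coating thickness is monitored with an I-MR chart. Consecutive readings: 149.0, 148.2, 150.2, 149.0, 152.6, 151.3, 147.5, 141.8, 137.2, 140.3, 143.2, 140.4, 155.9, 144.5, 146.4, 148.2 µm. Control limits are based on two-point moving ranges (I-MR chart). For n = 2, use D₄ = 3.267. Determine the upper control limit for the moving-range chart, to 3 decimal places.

Moving ranges: 0.8, 2.0, 1.2, 3.6, 1.3, 3.8, 5.7, 4.6, 3.1, 2.9, 2.8, 15.5, 11.4, 1.9, 1.8; M̄R̄ = 62.4000 / 15 = 4.1600
UCL_MR = D₄·M̄R̄ = 3.267 × 4.1600 = 13.5907

13.591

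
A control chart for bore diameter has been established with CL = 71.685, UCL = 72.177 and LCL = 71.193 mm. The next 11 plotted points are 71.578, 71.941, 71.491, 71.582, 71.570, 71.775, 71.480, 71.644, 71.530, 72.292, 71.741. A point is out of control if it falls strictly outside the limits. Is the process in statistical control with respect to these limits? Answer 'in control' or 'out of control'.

Compare each point to [71.193, 72.177]: sample 10 = 72.292 > UCL.

out of control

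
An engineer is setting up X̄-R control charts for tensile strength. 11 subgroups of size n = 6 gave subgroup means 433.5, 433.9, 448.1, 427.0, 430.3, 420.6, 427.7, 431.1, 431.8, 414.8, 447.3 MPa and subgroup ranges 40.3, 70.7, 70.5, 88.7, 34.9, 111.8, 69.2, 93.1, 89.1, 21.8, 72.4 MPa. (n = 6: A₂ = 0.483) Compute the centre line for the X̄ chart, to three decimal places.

X̄̄ = (433.5 + 433.9 + 448.1 + 427.0 + 430.3 + 420.6 + 427.7 + 431.1 + 431.8 + 414.8 + 447.3) / 11 = 4746.1000 / 11 = 431.4636
CL = X̄̄ = 431.4636

431.464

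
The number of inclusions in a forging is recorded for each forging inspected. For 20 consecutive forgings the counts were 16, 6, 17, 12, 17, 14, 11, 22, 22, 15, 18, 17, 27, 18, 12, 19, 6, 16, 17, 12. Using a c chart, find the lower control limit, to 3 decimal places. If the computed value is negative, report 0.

c̄ = (16 + 6 + 17 + 12 + 17 + 14 + 11 + 22 + 22 + 15 + 18 + 17 + 27 + 18 + 12 + 19 + 6 + 16 + 17 + 12) / 20 = 314 / 20 = 15.7000
LCL = c̄ − 3√c̄ = 15.7000 − 3 × 3.9623 = 3.8130

3.813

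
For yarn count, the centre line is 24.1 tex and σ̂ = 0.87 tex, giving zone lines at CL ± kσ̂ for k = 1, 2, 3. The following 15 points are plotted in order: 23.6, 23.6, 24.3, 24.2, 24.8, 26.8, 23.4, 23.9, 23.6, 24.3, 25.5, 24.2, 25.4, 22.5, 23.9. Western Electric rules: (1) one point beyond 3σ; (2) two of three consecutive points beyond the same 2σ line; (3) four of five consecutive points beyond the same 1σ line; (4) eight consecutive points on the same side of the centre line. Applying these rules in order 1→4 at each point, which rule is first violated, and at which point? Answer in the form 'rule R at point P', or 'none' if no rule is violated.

rule 1 at point 6

Zone of each point (C = within 1σ̂, B = 1σ̂–2σ̂, A = 2σ̂–3σ̂, * = beyond 3σ̂; sign = side of CL): 1:-C, 2:-C, 3:+C, 4:+C, 5:+C, 6:+*, 7:-C, 8:-C, 9:-C, 10:+C, 11:+B, 12:+C, 13:+B, 14:-B, 15:-C
Rule 1 (one point beyond the 3σ limits) is satisfied at point 6.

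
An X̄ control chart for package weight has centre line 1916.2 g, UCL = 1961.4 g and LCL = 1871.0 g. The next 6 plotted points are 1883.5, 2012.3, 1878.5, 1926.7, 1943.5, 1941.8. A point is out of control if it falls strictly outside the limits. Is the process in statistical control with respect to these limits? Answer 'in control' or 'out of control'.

Compare each point to [1871.0, 1961.4]: sample 2 = 2012.3 > UCL.

out of control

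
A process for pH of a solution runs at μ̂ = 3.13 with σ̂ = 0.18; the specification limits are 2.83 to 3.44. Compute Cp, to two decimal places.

Cp = (USL − LSL) / (6σ̂) = (3.44 − 2.83) / (6 × 0.18) = 0.6100 / 1.0800 = 0.5648

0.56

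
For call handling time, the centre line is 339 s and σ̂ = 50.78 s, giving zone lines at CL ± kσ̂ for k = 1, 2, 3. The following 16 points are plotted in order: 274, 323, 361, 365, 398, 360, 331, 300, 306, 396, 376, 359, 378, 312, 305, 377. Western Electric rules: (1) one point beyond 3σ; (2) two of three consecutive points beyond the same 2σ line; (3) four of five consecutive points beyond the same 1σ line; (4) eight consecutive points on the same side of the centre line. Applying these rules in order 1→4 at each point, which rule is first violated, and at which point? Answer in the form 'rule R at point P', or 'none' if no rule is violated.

Zone of each point (C = within 1σ̂, B = 1σ̂–2σ̂, A = 2σ̂–3σ̂, * = beyond 3σ̂; sign = side of CL): 1:-B, 2:-C, 3:+C, 4:+C, 5:+B, 6:+C, 7:-C, 8:-C, 9:-C, 10:+B, 11:+C, 12:+C, 13:+C, 14:-C, 15:-C, 16:+C
No rule fires across all 16 points.

none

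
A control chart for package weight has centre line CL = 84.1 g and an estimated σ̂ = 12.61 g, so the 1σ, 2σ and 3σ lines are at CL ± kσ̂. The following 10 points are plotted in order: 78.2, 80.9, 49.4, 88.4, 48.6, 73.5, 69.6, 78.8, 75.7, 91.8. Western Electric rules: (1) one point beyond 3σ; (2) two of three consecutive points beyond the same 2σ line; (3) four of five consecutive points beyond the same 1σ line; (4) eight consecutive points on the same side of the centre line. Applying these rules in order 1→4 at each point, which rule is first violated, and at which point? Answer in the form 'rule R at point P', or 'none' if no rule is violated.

Zone of each point (C = within 1σ̂, B = 1σ̂–2σ̂, A = 2σ̂–3σ̂, * = beyond 3σ̂; sign = side of CL): 1:-C, 2:-C, 3:-A, 4:+C, 5:-A, 6:-C, 7:-B, 8:-C, 9:-C, 10:+C
Rule 2 (two of three consecutive points beyond the same 2σ limit) is satisfied at point 5.

rule 2 at point 5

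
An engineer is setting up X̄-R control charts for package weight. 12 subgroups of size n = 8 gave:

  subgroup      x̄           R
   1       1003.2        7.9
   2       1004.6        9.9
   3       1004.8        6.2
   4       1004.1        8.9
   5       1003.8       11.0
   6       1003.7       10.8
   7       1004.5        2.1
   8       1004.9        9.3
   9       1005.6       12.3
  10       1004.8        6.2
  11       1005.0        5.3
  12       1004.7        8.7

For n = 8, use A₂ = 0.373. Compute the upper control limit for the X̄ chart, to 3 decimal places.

X̄̄ = (1003.2 + 1004.6 + 1004.8 + 1004.1 + 1003.8 + 1003.7 + 1004.5 + 1004.9 + 1005.6 + 1004.8 + 1005.0 + 1004.7) / 12 = 12053.7000 / 12 = 1004.4750
R̄ = (7.9 + 9.9 + 6.2 + 8.9 + 11.0 + 10.8 + 2.1 + 9.3 + 12.3 + 6.2 + 5.3 + 8.7) / 12 = 98.6000 / 12 = 8.2167
UCL = X̄̄ + A₂·R̄ = 1004.4750 + 0.373 × 8.2167 = 1007.5398

1007.540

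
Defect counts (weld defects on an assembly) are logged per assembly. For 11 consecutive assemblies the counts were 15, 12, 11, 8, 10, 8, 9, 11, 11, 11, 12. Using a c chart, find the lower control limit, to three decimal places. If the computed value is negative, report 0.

c̄ = (15 + 12 + 11 + 8 + 10 + 8 + 9 + 11 + 11 + 11 + 12) / 11 = 118 / 11 = 10.7273
LCL = c̄ − 3√c̄ = 10.7273 − 3 × 3.2753 = 0.9015

0.902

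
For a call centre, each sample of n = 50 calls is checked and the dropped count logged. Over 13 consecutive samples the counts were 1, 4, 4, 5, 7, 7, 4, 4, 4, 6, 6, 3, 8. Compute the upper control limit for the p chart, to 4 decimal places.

0.2224

p̄ = Σdᵢ / (k·n) = 63 / (13 × 50) = 0.09692
UCL = p̄ + 3·√(p̄(1−p̄)/n) = 0.09692 + 3 × √(0.09692×0.90308/50) = 0.09692 + 3 × 0.04184 = 0.22244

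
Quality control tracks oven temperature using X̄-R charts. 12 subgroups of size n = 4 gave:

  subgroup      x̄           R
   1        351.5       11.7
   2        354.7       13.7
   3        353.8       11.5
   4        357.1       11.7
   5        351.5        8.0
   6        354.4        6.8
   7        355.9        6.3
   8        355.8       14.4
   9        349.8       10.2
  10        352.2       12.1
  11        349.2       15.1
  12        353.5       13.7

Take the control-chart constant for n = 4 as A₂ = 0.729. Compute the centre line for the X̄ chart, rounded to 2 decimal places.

353.28

X̄̄ = (351.5 + 354.7 + 353.8 + 357.1 + 351.5 + 354.4 + 355.9 + 355.8 + 349.8 + 352.2 + 349.2 + 353.5) / 12 = 4239.4000 / 12 = 353.2833
CL = X̄̄ = 353.2833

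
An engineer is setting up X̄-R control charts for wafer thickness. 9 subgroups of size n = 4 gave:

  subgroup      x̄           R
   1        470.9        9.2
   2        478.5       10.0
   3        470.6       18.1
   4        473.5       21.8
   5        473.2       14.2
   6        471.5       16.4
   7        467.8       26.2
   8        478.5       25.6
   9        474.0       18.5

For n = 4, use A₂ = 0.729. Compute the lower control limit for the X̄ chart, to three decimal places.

X̄̄ = (470.9 + 478.5 + 470.6 + 473.5 + 473.2 + 471.5 + 467.8 + 478.5 + 474.0) / 9 = 4258.5000 / 9 = 473.1667
R̄ = (9.2 + 10.0 + 18.1 + 21.8 + 14.2 + 16.4 + 26.2 + 25.6 + 18.5) / 9 = 160.0000 / 9 = 17.7778
LCL = X̄̄ − A₂·R̄ = 473.1667 − 0.729 × 17.7778 = 460.2067

460.207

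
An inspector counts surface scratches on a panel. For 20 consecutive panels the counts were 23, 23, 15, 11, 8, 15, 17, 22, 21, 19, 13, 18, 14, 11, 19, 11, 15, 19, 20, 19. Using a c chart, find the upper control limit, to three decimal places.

c̄ = (23 + 23 + 15 + 11 + 8 + 15 + 17 + 22 + 21 + 19 + 13 + 18 + 14 + 11 + 19 + 11 + 15 + 19 + 20 + 19) / 20 = 333 / 20 = 16.6500
UCL = c̄ + 3√c̄ = 16.6500 + 3 × √16.6500 = 16.6500 + 3 × 4.0804 = 28.8913

28.891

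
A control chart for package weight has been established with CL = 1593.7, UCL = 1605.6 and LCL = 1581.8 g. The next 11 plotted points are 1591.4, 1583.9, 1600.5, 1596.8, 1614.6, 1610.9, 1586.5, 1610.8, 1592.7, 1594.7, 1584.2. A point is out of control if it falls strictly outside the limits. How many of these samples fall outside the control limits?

3

Compare each point to [1581.8, 1605.6]: sample 5 = 1614.6 > UCL; sample 6 = 1610.9 > UCL; sample 8 = 1610.8 > UCL.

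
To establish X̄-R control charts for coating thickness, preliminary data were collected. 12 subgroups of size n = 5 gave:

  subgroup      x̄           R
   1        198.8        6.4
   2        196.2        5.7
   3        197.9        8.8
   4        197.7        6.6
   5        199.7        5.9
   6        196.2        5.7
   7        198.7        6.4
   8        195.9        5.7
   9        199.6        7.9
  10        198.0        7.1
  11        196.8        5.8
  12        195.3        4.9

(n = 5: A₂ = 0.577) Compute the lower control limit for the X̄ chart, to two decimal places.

X̄̄ = (198.8 + 196.2 + 197.9 + 197.7 + 199.7 + 196.2 + 198.7 + 195.9 + 199.6 + 198.0 + 196.8 + 195.3) / 12 = 2370.8000 / 12 = 197.5667
R̄ = (6.4 + 5.7 + 8.8 + 6.6 + 5.9 + 5.7 + 6.4 + 5.7 + 7.9 + 7.1 + 5.8 + 4.9) / 12 = 76.9000 / 12 = 6.4083
LCL = X̄̄ − A₂·R̄ = 197.5667 − 0.577 × 6.4083 = 193.8691

193.87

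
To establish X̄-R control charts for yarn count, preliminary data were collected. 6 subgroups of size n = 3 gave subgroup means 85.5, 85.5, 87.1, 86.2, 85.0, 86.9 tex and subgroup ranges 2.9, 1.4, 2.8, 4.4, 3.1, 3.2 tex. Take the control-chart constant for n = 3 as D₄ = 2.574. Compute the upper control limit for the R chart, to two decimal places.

R̄ = (2.9 + 1.4 + 2.8 + 4.4 + 3.1 + 3.2) / 6 = 17.8000 / 6 = 2.9667
UCL_R = D₄·R̄ = 2.574 × 2.9667 = 7.6362

7.64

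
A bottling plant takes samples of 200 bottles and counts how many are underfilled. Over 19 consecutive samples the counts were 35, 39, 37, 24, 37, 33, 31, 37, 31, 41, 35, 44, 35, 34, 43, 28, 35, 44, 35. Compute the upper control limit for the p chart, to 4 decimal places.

p̄ = Σdᵢ / (k·n) = 678 / (19 × 200) = 0.17842
UCL = p̄ + 3·√(p̄(1−p̄)/n) = 0.17842 + 3 × √(0.17842×0.82158/200) = 0.17842 + 3 × 0.02707 = 0.25964

0.2596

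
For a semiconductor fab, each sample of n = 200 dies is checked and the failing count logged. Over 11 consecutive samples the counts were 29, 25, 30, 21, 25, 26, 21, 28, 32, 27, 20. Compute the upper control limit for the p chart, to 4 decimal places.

p̄ = Σdᵢ / (k·n) = 284 / (11 × 200) = 0.12909
UCL = p̄ + 3·√(p̄(1−p̄)/n) = 0.12909 + 3 × √(0.12909×0.87091/200) = 0.12909 + 3 × 0.02371 = 0.20022

0.2002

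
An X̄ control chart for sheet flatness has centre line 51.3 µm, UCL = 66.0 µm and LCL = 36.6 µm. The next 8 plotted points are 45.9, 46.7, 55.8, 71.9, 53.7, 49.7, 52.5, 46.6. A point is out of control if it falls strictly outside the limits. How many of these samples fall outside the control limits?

Compare each point to [36.6, 66.0]: sample 4 = 71.9 > UCL.

1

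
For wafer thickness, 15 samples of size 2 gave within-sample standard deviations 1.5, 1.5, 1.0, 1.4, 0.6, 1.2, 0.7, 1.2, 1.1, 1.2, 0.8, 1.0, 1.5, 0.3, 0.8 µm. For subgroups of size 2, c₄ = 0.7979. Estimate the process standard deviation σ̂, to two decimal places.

s̄ = (1.5 + 1.5 + 1.0 + 1.4 + 0.6 + 1.2 + 0.7 + 1.2 + 1.1 + 1.2 + 0.8 + 1.0 + 1.5 + 0.3 + 0.8) / 15 = 1.0533
σ̂ = s̄ / c₄ = 1.0533 / 0.7979 = 1.3201

1.32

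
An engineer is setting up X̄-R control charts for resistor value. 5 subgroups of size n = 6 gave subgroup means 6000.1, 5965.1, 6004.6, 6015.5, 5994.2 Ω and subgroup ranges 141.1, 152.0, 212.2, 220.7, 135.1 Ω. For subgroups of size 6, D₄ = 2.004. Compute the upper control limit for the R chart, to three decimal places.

R̄ = (141.1 + 152.0 + 212.2 + 220.7 + 135.1) / 5 = 861.1000 / 5 = 172.2200
UCL_R = D₄·R̄ = 2.004 × 172.2200 = 345.1289

345.129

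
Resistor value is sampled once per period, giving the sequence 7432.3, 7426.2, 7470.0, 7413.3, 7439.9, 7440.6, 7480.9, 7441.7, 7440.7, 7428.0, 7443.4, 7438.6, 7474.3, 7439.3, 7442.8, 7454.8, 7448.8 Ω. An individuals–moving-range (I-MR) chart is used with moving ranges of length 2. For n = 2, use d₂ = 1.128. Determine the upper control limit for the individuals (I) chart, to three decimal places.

7500.880

X̄ = (7432.3 + 7426.2 + 7470.0 + 7413.3 + 7439.9 + 7440.6 + 7480.9 + 7441.7 + 7440.7 + 7428.0 + 7443.4 + 7438.6 + 7474.3 + 7439.3 + 7442.8 + 7454.8 + 7448.8) / 17 = 7444.4471
Moving ranges: 6.1, 43.8, 56.7, 26.6, 0.7, 40.3, 39.2, 1.0, 12.7, 15.4, 4.8, 35.7, 35.0, 3.5, 12.0, 6.0; M̄R̄ = 339.5000 / 16 = 21.2188
UCL = X̄ + 3·M̄R̄/d₂ = 7444.4471 + 3 × 21.2188 / 1.128 = 7500.8799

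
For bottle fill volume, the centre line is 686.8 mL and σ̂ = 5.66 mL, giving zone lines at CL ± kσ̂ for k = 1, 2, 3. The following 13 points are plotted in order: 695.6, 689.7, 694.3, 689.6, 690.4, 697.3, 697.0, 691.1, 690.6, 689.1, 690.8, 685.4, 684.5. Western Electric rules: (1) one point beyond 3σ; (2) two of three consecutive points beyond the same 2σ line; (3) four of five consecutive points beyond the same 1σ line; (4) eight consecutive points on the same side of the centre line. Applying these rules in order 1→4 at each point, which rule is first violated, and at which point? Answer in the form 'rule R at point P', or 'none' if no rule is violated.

Zone of each point (C = within 1σ̂, B = 1σ̂–2σ̂, A = 2σ̂–3σ̂, * = beyond 3σ̂; sign = side of CL): 1:+B, 2:+C, 3:+B, 4:+C, 5:+C, 6:+B, 7:+B, 8:+C, 9:+C, 10:+C, 11:+C, 12:-C, 13:-C
Rule 4 (eight consecutive points on the same side of the centre line) is satisfied at point 8.

rule 4 at point 8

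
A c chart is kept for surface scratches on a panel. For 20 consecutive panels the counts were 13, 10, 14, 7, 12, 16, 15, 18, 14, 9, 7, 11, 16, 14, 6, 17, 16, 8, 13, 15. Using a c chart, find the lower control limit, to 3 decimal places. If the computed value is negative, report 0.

c̄ = (13 + 10 + 14 + 7 + 12 + 16 + 15 + 18 + 14 + 9 + 7 + 11 + 16 + 14 + 6 + 17 + 16 + 8 + 13 + 15) / 20 = 251 / 20 = 12.5500
LCL = c̄ − 3√c̄ = 12.5500 − 3 × 3.5426 = 1.9222

1.922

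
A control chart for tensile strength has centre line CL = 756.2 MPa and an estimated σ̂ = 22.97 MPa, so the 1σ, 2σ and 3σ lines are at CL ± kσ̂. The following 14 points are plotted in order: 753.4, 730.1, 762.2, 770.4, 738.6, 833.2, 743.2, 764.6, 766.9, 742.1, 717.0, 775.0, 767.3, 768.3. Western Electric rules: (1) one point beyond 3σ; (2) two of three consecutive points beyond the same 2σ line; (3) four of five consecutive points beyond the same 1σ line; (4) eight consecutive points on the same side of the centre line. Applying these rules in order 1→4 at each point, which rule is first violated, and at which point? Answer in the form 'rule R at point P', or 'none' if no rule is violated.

rule 1 at point 6

Zone of each point (C = within 1σ̂, B = 1σ̂–2σ̂, A = 2σ̂–3σ̂, * = beyond 3σ̂; sign = side of CL): 1:-C, 2:-B, 3:+C, 4:+C, 5:-C, 6:+*, 7:-C, 8:+C, 9:+C, 10:-C, 11:-B, 12:+C, 13:+C, 14:+C
Rule 1 (one point beyond the 3σ limits) is satisfied at point 6.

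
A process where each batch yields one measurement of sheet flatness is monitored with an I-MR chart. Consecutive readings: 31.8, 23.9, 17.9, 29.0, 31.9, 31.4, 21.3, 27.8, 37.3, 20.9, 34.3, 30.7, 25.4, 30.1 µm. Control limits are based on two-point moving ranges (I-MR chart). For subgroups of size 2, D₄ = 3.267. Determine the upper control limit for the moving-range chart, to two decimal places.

24.60

Moving ranges: 7.9, 6.0, 11.1, 2.9, 0.5, 10.1, 6.5, 9.5, 16.4, 13.4, 3.6, 5.3, 4.7; M̄R̄ = 97.9000 / 13 = 7.5308
UCL_MR = D₄·M̄R̄ = 3.267 × 7.5308 = 24.6030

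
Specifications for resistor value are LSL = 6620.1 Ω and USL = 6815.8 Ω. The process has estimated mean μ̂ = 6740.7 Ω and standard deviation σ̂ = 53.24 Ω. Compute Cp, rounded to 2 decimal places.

Cp = (USL − LSL) / (6σ̂) = (6815.8 − 6620.1) / (6 × 53.24) = 195.7000 / 319.4400 = 0.6126

0.61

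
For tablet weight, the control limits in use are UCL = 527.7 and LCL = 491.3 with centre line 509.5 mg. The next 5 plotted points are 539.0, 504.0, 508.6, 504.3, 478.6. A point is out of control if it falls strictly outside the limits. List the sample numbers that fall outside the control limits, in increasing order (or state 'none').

1, 5

Compare each point to [491.3, 527.7]: sample 1 = 539.0 > UCL; sample 5 = 478.6 < LCL.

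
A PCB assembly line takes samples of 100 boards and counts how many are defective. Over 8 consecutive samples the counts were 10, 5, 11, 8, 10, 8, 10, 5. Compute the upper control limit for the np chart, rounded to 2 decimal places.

p̄ = Σdᵢ / (k·n) = 67 / (8 × 100) = 0.08375
UCL = np̄ + 3·√(np̄(1−p̄)) = 8.3750 + 3 × √(8.3750×0.91625) = 8.3750 + 3 × 2.7701 = 16.6854

16.69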